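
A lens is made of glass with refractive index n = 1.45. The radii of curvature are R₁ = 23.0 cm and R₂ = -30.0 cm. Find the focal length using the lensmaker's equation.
1/f = (n − 1)(1/R₁ − 1/R₂) → f = 28.93 cm (converging lens)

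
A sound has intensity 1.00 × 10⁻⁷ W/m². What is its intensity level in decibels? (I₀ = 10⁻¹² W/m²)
β = 10·log₁₀(I/I₀) = 50 dB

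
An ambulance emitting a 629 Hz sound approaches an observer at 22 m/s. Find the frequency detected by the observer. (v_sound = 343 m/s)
f_obs = f·v/(v − v_s) = 672.1 Hz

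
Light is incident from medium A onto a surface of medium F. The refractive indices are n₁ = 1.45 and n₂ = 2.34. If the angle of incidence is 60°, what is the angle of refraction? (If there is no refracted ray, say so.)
sin θ₂ = (n₁/n₂)·sin θ₁ = 0.5366 → θ₂ = 32.46°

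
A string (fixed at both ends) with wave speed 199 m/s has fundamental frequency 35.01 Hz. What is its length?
L = v/(2f₁) = 2.842 m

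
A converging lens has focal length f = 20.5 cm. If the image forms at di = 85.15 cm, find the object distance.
1/do = 1/f − 1/di → do = 27 cm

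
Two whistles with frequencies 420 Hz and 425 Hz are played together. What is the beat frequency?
5 Hz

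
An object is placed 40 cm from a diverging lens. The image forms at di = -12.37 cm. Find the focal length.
1/f = 1/do + 1/di → f = -17.91 cm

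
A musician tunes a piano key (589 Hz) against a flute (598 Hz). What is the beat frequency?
9 Hz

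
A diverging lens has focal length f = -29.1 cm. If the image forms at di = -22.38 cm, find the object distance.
1/do = 1/f − 1/di → do = 96.91 cm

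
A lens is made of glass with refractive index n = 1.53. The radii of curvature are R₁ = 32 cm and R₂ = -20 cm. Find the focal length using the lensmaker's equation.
1/f = (n − 1)(1/R₁ − 1/R₂) → f = 23.22 cm (converging lens)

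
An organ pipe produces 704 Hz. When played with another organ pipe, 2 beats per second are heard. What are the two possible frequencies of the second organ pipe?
f₂ = 704 ± 2 Hz → 706 Hz or 702 Hz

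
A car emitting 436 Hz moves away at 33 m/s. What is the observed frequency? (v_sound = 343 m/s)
f_obs = f·v/(v + v_s) = 397.7 Hz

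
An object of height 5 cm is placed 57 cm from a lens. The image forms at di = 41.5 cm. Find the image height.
hi = (-di/do) × ho = -3.64 cm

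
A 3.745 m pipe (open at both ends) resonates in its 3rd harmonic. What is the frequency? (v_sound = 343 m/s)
fₙ = nv/(2L) = 137.4 Hz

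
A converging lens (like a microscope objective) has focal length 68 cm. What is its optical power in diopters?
P = 1/f = 1.471 D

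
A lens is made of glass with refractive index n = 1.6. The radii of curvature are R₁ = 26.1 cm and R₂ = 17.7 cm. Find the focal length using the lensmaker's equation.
1/f = (n − 1)(1/R₁ − 1/R₂) → f = -91.66 cm (diverging lens)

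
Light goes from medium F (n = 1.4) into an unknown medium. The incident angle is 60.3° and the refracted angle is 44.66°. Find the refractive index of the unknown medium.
n₂ = n₁·sin θ₁ / sin θ₂ = 1.73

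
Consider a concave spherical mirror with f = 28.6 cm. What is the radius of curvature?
R = 2|f| = 57.2 cm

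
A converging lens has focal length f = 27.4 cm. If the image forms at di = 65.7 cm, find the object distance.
1/do = 1/f − 1/di → do = 47 cm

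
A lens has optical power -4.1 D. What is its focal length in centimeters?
f = 1/P = -24.39 cm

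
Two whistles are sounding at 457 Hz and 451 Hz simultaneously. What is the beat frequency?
6 Hz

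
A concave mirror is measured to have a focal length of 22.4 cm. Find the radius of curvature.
R = 2|f| = 44.8 cm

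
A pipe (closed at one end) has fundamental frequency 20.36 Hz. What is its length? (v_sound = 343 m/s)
L = v/(4f₁) = 4.212 m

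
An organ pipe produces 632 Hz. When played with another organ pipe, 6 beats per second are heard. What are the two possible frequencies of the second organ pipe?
f₂ = 632 ± 6 Hz → 638 Hz or 626 Hz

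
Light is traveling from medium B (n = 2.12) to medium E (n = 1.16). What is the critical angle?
θc = arcsin(n₂/n₁) = 33.17°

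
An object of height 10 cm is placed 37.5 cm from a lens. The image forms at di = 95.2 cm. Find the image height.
hi = (-di/do) × ho = -25.39 cm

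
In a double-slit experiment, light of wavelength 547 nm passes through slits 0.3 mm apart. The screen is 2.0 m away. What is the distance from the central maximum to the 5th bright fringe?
y = mλL/d = 18.23 mm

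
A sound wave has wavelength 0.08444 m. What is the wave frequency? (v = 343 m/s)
f = v/λ = 4062 Hz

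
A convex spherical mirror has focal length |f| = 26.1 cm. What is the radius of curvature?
R = 2|f| = 52.2 cm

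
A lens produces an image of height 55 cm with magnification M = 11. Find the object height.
ho = |hi|/|M| = 5 cm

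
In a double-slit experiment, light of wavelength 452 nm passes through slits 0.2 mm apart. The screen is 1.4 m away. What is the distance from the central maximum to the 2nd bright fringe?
y = mλL/d = 6.328 mm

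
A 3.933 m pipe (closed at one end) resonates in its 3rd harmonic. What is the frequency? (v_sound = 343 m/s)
fₙ = nv/(4L) = 65.41 Hz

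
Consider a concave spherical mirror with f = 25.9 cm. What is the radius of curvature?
R = 2|f| = 51.8 cm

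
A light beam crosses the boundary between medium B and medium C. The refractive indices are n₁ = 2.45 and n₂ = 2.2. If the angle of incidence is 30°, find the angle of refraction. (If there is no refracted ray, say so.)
sin θ₂ = (n₁/n₂)·sin θ₁ = 0.5568 → θ₂ = 33.84°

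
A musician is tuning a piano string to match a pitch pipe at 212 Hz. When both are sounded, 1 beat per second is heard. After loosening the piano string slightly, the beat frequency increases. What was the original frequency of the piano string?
211 Hz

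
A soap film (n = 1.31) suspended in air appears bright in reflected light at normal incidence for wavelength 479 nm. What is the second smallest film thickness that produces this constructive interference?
2nt = (m − ½)λ with m = 2 → t = (m − ½)λ/(2n) = 274.2 nm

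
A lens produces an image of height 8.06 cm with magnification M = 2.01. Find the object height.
ho = |hi|/|M| = 4.01 cm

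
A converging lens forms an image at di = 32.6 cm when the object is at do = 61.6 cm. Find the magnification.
M = −di/do = -0.5292 (inverted image)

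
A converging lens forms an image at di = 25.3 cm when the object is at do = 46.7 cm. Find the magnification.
M = −di/do = -0.5418 (inverted image)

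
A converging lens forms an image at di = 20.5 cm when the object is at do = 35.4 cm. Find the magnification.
M = −di/do = -0.5791 (inverted image)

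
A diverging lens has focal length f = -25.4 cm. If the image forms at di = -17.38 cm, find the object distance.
1/do = 1/f − 1/di → do = 55.04 cm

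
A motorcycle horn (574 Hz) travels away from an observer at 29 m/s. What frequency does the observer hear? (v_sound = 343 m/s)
f_obs = f·v/(v + v_s) = 529.3 Hz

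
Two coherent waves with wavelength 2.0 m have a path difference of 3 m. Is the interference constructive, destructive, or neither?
destructive — path difference = 1.5λ, an odd multiple of λ/2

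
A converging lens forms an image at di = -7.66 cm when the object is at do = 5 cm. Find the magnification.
M = −di/do = 1.532 (upright image)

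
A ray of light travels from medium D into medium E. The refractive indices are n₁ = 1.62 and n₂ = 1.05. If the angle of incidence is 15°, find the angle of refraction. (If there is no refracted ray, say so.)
sin θ₂ = (n₁/n₂)·sin θ₁ = 0.3993 → θ₂ = 23.54°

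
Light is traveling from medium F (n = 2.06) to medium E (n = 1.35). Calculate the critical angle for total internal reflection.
θc = arcsin(n₂/n₁) = 40.95°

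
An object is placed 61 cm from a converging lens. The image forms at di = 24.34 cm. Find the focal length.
1/f = 1/do + 1/di → f = 17.4 cm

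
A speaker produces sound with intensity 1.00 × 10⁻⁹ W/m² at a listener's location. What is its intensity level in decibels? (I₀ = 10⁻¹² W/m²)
β = 10·log₁₀(I/I₀) = 30 dB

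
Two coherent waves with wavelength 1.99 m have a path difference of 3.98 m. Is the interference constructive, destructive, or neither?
constructive — path difference = 2λ, a whole number of wavelengths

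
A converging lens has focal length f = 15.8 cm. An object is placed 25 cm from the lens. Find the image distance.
1/di = 1/f − 1/do → di = 42.93 cm (real image)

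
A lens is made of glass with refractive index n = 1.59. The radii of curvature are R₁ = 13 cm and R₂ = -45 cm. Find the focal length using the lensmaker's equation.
1/f = (n − 1)(1/R₁ − 1/R₂) → f = 17.1 cm (converging lens)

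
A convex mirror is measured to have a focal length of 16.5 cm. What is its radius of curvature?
R = 2|f| = 33 cm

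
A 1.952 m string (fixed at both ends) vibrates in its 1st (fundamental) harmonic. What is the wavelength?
λₙ = 2L/n = 3.904 m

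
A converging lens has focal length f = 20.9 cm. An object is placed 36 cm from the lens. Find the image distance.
1/di = 1/f − 1/do → di = 49.83 cm (real image)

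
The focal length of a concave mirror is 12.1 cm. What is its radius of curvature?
R = 2|f| = 24.2 cm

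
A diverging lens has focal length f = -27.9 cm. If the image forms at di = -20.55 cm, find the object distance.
1/do = 1/f − 1/di → do = 78.01 cm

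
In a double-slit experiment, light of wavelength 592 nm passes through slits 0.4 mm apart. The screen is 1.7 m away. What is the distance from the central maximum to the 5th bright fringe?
y = mλL/d = 12.58 mm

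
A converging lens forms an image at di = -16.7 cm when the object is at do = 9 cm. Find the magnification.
M = −di/do = 1.856 (upright image)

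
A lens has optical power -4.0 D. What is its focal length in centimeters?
f = 1/P = -25 cm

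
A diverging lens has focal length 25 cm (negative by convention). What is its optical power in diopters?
P = 1/f = -4 D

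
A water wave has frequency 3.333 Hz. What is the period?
T = 1/f = 0.3 s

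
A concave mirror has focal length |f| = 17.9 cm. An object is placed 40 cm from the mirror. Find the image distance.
f = +17.9 cm (concave); 1/di = 1/f − 1/do → di = 32.4 cm (real image, in front of mirror)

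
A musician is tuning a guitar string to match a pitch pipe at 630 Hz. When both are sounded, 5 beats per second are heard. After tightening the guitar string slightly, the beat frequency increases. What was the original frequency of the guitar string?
635 Hz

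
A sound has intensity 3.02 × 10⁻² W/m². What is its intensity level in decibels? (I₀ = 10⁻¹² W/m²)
β = 10·log₁₀(I/I₀) = 104.8 dB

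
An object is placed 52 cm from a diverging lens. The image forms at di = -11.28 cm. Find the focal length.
1/f = 1/do + 1/di → f = -14.4 cm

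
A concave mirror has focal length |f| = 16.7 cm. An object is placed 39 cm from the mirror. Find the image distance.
f = +16.7 cm (concave); 1/di = 1/f − 1/do → di = 29.21 cm (real image, in front of mirror)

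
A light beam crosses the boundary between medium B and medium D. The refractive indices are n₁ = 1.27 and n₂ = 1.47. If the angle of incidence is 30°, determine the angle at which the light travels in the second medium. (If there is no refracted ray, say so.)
sin θ₂ = (n₁/n₂)·sin θ₁ = 0.432 → θ₂ = 25.59°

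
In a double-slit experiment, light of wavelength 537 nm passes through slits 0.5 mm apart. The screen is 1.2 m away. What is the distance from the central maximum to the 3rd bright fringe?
y = mλL/d = 3.866 mm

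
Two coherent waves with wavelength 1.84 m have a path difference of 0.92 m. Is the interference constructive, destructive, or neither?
destructive — path difference = 0.5λ, an odd multiple of λ/2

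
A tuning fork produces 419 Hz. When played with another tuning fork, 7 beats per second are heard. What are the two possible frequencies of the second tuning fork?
f₂ = 419 ± 7 Hz → 426 Hz or 412 Hz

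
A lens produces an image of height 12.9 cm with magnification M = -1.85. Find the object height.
ho = |hi|/|M| = 6.973 cm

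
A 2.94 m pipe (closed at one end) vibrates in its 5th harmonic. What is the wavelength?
λₙ = 4L/n = 2.352 m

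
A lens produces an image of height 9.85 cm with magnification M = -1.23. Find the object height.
ho = |hi|/|M| = 8.008 cm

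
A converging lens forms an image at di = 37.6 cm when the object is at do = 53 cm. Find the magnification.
M = −di/do = -0.7094 (inverted image)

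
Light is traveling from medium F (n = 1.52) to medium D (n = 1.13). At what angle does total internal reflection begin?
θc = arcsin(n₂/n₁) = 48.02°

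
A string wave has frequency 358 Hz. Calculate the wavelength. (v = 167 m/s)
λ = v/f = 0.4665 m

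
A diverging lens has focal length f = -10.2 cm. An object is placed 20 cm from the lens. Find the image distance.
1/di = 1/f − 1/do → di = -6.755 cm (virtual image)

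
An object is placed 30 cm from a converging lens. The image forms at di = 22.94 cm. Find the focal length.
1/f = 1/do + 1/di → f = 13 cm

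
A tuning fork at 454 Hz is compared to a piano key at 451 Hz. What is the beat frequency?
3 Hz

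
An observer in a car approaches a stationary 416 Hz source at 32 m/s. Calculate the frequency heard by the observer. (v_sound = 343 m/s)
f_obs = f·(v + v_o)/v = 454.8 Hz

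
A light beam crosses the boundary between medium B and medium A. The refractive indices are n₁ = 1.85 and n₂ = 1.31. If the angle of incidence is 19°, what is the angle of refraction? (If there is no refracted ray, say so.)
sin θ₂ = (n₁/n₂)·sin θ₁ = 0.4598 → θ₂ = 27.37°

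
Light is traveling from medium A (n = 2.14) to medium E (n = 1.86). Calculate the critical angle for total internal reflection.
θc = arcsin(n₂/n₁) = 60.36°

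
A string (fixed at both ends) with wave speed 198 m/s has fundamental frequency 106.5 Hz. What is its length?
L = v/(2f₁) = 0.9296 m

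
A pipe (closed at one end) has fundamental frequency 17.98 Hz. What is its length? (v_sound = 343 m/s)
L = v/(4f₁) = 4.769 m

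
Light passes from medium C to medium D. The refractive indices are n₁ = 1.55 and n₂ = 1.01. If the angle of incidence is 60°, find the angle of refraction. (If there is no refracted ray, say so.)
sin θ₂ = (n₁/n₂)·sin θ₁ = 1.329 > 1, so there is no refracted ray — the light undergoes total internal reflection.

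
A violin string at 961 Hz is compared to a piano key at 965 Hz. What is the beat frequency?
4 Hz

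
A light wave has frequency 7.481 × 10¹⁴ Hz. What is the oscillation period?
T = 1/f = 1.337 × 10⁻¹⁵ s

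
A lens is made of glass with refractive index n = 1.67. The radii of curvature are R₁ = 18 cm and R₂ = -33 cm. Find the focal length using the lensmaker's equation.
1/f = (n − 1)(1/R₁ − 1/R₂) → f = 17.38 cm (converging lens)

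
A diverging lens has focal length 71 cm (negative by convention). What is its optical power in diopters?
P = 1/f = -1.408 D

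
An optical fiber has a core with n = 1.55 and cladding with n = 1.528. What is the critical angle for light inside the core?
θc = arcsin(n_cladding/n_core) = 80.34°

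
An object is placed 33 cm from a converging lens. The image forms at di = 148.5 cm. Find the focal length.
1/f = 1/do + 1/di → f = 27 cm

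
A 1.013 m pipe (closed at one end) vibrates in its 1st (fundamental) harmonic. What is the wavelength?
λₙ = 4L/n = 4.052 m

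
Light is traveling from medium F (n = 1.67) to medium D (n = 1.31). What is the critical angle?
θc = arcsin(n₂/n₁) = 51.67°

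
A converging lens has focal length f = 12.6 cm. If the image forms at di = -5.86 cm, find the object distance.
1/do = 1/f − 1/di → do = 4 cm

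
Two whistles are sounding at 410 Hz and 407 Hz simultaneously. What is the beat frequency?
3 Hz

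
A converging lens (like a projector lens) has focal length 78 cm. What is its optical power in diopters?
P = 1/f = 1.282 D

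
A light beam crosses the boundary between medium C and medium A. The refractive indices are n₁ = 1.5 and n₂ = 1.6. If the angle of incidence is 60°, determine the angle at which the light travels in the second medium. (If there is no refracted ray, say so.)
sin θ₂ = (n₁/n₂)·sin θ₁ = 0.8119 → θ₂ = 54.28°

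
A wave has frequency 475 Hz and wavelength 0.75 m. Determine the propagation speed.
v = fλ = 356.2 m/s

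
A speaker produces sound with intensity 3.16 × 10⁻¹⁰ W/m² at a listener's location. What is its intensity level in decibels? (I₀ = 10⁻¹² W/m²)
β = 10·log₁₀(I/I₀) = 25 dB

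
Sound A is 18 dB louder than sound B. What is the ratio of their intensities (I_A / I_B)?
I_A/I_B = 10^(Δβ/10) = 63.1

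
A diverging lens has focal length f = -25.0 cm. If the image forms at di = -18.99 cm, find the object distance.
1/do = 1/f − 1/di → do = 78.99 cm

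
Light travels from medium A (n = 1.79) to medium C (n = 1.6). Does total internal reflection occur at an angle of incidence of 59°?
θc = arcsin(n₂/n₁) = 63.36°; 59° < θc, so no — the ray refracts.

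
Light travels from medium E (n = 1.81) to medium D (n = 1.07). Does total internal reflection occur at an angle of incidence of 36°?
θc = arcsin(n₂/n₁) = 36.24°; 36° < θc, so no — the ray refracts.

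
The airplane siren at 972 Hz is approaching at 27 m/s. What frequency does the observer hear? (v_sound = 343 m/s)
f_obs = f·v/(v − v_s) = 1055 Hz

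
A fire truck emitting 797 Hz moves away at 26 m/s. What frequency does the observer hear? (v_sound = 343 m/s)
f_obs = f·v/(v + v_s) = 740.8 Hz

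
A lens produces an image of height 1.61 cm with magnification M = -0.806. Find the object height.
ho = |hi|/|M| = 1.998 cm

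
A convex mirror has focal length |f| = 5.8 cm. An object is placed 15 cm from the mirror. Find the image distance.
f = −5.8 cm (convex); 1/di = 1/f − 1/do → di = -4.183 cm (virtual image, behind mirror)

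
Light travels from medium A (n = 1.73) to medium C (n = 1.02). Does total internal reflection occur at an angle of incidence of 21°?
θc = arcsin(n₂/n₁) = 36.13°; 21° < θc, so no — the ray refracts.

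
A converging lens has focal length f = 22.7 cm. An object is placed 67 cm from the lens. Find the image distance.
1/di = 1/f − 1/do → di = 34.33 cm (real image)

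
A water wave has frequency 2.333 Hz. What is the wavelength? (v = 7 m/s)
λ = v/f = 3 m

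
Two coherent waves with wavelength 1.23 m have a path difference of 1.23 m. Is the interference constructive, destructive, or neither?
constructive — path difference = 1λ, a whole number of wavelengths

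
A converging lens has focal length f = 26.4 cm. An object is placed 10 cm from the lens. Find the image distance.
1/di = 1/f − 1/do → di = -16.1 cm (virtual image)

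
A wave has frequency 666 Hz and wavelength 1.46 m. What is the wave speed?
v = fλ = 972.4 m/s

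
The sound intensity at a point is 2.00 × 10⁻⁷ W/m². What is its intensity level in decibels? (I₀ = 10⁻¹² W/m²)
β = 10·log₁₀(I/I₀) = 53.01 dB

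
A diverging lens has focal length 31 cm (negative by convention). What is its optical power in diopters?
P = 1/f = -3.226 D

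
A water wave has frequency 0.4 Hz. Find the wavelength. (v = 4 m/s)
λ = v/f = 10 m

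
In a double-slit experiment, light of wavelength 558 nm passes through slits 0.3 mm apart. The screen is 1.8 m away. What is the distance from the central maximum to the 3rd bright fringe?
y = mλL/d = 10.04 mm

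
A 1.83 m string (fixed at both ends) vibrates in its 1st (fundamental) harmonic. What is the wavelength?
λₙ = 2L/n = 3.66 m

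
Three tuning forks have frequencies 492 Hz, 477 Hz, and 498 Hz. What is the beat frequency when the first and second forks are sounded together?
15 Hz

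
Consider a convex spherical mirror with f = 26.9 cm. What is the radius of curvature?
R = 2|f| = 53.8 cm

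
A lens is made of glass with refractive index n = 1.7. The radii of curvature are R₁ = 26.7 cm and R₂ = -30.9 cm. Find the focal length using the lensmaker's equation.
1/f = (n − 1)(1/R₁ − 1/R₂) → f = 20.46 cm (converging lens)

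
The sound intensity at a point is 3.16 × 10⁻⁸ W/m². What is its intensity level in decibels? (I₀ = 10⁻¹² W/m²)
β = 10·log₁₀(I/I₀) = 45 dB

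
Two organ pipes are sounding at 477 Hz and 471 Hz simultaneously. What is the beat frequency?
6 Hz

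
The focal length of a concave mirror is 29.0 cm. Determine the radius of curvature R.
R = 2|f| = 58 cm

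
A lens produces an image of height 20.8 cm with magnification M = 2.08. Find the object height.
ho = |hi|/|M| = 10 cm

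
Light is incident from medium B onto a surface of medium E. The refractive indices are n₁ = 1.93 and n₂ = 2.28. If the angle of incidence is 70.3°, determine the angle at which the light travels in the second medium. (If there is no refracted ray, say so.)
sin θ₂ = (n₁/n₂)·sin θ₁ = 0.7969 → θ₂ = 52.84°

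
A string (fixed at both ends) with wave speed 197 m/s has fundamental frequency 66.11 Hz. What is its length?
L = v/(2f₁) = 1.49 m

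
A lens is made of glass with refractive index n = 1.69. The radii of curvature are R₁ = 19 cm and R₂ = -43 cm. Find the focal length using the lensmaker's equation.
1/f = (n − 1)(1/R₁ − 1/R₂) → f = 19.1 cm (converging lens)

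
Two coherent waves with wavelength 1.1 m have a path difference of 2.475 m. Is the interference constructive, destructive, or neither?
neither (partial) — path difference = 2.25λ, neither a whole number of wavelengths nor an odd multiple of λ/2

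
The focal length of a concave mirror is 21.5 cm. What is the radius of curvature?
R = 2|f| = 43 cm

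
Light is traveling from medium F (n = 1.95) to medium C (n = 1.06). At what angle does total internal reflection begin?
θc = arcsin(n₂/n₁) = 32.93°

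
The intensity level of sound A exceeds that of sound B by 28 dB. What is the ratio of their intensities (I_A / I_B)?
I_A/I_B = 10^(Δβ/10) = 631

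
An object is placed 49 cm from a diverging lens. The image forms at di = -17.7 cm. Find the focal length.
1/f = 1/do + 1/di → f = -27.71 cm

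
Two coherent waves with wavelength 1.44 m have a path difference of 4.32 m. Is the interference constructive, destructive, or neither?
constructive — path difference = 3λ, a whole number of wavelengths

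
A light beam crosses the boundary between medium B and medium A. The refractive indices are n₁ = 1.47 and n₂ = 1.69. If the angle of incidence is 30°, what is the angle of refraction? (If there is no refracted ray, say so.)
sin θ₂ = (n₁/n₂)·sin θ₁ = 0.4349 → θ₂ = 25.78°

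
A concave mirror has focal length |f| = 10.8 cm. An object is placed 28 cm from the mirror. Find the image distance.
f = +10.8 cm (concave); 1/di = 1/f − 1/do → di = 17.58 cm (real image, in front of mirror)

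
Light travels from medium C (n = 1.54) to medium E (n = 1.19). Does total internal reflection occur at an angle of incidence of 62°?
θc = arcsin(n₂/n₁) = 50.6°; 62° > θc, so yes — total internal reflection.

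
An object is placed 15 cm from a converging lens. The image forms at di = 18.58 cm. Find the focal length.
1/f = 1/do + 1/di → f = 8.3 cm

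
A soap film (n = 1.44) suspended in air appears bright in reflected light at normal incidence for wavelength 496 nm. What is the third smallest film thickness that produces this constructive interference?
2nt = (m − ½)λ with m = 3 → t = (m − ½)λ/(2n) = 430.6 nm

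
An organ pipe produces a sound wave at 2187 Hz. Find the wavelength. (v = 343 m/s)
λ = v/f = 0.1568 m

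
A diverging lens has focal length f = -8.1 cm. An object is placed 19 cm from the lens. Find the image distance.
1/di = 1/f − 1/do → di = -5.679 cm (virtual image)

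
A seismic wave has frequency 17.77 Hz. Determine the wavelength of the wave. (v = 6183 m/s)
λ = v/f = 347.9 m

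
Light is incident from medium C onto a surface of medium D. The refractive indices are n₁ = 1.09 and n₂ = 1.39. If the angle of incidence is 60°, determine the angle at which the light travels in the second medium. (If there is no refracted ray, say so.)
sin θ₂ = (n₁/n₂)·sin θ₁ = 0.6791 → θ₂ = 42.77°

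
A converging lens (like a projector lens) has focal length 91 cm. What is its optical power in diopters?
P = 1/f = 1.099 D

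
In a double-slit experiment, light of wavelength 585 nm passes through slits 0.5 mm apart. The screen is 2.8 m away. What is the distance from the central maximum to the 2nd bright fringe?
y = mλL/d = 6.552 mm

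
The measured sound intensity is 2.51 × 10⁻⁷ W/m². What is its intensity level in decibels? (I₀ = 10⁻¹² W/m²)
β = 10·log₁₀(I/I₀) = 54 dB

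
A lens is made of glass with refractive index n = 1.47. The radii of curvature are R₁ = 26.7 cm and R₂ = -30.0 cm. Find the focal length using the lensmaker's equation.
1/f = (n − 1)(1/R₁ − 1/R₂) → f = 30.06 cm (converging lens)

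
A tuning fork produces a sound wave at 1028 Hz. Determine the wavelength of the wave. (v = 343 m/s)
λ = v/f = 0.3337 m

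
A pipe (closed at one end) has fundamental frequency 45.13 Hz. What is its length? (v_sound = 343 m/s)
L = v/(4f₁) = 1.9 m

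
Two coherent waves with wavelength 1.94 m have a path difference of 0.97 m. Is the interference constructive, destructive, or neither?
destructive — path difference = 0.5λ, an odd multiple of λ/2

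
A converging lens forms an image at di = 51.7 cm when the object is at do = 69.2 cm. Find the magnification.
M = −di/do = -0.7471 (inverted image)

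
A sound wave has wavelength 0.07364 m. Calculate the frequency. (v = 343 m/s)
f = v/λ = 4658 Hz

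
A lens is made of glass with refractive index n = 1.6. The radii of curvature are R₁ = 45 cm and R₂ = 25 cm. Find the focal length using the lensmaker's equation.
1/f = (n − 1)(1/R₁ − 1/R₂) → f = -93.75 cm (diverging lens)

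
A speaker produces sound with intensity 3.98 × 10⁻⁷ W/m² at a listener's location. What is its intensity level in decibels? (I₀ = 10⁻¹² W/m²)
β = 10·log₁₀(I/I₀) = 56 dB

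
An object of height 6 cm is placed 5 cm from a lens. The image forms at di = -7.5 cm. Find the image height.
hi = (-di/do) × ho = 9 cm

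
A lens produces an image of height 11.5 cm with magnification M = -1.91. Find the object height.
ho = |hi|/|M| = 6.021 cm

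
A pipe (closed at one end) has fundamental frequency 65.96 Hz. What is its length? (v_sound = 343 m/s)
L = v/(4f₁) = 1.3 m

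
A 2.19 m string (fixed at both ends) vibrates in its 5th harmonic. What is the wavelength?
λₙ = 2L/n = 0.876 m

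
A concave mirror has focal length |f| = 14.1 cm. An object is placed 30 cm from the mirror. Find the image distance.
f = +14.1 cm (concave); 1/di = 1/f − 1/do → di = 26.6 cm (real image, in front of mirror)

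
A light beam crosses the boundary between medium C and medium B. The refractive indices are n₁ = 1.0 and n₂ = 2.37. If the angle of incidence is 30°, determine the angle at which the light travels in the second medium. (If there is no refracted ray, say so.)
sin θ₂ = (n₁/n₂)·sin θ₁ = 0.211 → θ₂ = 12.18°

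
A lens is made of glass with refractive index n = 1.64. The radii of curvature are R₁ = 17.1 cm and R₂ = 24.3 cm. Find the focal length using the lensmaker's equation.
1/f = (n − 1)(1/R₁ − 1/R₂) → f = 90.18 cm (converging lens)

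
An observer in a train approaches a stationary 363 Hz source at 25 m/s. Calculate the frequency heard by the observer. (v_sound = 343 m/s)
f_obs = f·(v + v_o)/v = 389.5 Hz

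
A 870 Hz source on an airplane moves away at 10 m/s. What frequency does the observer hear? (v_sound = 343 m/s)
f_obs = f·v/(v + v_s) = 845.4 Hz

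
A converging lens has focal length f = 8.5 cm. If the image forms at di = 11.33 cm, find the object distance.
1/do = 1/f − 1/di → do = 34.03 cm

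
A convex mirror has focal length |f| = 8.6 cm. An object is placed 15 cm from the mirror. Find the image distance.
f = −8.6 cm (convex); 1/di = 1/f − 1/do → di = -5.466 cm (virtual image, behind mirror)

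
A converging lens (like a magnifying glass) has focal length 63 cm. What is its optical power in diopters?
P = 1/f = 1.587 D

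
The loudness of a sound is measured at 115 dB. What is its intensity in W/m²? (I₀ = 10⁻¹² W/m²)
I = I₀·10^(β/10) = 3.16 × 10⁻¹ W/m²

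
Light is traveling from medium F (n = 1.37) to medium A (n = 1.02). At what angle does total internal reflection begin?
θc = arcsin(n₂/n₁) = 48.12°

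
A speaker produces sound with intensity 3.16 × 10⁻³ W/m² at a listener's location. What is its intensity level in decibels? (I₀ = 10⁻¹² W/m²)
β = 10·log₁₀(I/I₀) = 95 dB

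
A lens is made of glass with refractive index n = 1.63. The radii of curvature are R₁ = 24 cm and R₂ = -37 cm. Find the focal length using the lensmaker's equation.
1/f = (n − 1)(1/R₁ − 1/R₂) → f = 23.11 cm (converging lens)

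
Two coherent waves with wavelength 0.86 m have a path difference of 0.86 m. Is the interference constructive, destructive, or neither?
constructive — path difference = 1λ, a whole number of wavelengths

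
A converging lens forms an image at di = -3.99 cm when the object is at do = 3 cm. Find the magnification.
M = −di/do = 1.33 (upright image)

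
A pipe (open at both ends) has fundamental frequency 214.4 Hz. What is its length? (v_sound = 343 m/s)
L = v/(2f₁) = 0.7999 m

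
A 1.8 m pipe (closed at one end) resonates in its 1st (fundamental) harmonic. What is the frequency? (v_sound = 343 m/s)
fₙ = nv/(4L) = 47.64 Hz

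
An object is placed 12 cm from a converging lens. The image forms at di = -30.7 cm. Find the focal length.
1/f = 1/do + 1/di → f = 19.7 cm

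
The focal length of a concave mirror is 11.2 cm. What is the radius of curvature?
R = 2|f| = 22.4 cm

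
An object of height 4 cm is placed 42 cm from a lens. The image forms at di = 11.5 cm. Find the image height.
hi = (-di/do) × ho = -1.095 cm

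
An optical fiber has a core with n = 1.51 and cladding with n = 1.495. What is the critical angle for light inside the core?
θc = arcsin(n_cladding/n_core) = 81.92°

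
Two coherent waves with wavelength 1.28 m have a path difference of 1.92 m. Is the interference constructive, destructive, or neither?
destructive — path difference = 1.5λ, an odd multiple of λ/2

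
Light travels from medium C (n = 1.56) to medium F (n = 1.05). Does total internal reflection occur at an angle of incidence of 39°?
θc = arcsin(n₂/n₁) = 42.3°; 39° < θc, so no — the ray refracts.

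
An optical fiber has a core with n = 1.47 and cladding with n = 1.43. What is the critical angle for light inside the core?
θc = arcsin(n_cladding/n_core) = 76.6°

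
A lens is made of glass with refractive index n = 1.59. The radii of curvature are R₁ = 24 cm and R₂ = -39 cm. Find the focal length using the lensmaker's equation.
1/f = (n − 1)(1/R₁ − 1/R₂) → f = 25.18 cm (converging lens)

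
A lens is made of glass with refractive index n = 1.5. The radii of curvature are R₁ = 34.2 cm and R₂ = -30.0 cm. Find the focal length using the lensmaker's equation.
1/f = (n − 1)(1/R₁ − 1/R₂) → f = 31.96 cm (converging lens)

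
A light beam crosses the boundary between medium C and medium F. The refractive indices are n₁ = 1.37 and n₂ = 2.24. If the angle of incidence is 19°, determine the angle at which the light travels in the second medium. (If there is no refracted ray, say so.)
sin θ₂ = (n₁/n₂)·sin θ₁ = 0.1991 → θ₂ = 11.49°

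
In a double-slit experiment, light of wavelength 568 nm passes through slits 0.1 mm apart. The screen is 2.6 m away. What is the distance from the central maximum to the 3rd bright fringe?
y = mλL/d = 44.3 mm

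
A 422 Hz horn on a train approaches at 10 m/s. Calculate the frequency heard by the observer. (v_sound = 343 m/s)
f_obs = f·v/(v − v_s) = 434.7 Hz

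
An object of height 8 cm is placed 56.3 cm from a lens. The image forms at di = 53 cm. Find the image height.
hi = (-di/do) × ho = -7.531 cm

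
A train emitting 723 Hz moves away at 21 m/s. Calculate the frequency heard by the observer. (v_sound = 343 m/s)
f_obs = f·v/(v + v_s) = 681.3 Hz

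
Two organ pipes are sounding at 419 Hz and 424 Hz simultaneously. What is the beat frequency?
5 Hz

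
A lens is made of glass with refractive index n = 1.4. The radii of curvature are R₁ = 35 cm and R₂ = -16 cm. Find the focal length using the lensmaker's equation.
1/f = (n − 1)(1/R₁ − 1/R₂) → f = 27.45 cm (converging lens)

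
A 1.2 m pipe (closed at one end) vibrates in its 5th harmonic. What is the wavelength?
λₙ = 4L/n = 0.96 m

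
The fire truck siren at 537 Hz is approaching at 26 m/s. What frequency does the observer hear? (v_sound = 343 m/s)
f_obs = f·v/(v − v_s) = 581 Hz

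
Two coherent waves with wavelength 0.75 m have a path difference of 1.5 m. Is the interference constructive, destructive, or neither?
constructive — path difference = 2λ, a whole number of wavelengths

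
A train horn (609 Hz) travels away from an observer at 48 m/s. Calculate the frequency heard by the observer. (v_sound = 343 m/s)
f_obs = f·v/(v + v_s) = 534.2 Hz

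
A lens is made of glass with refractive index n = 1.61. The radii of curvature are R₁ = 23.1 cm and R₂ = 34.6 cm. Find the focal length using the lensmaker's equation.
1/f = (n − 1)(1/R₁ − 1/R₂) → f = 113.9 cm (converging lens)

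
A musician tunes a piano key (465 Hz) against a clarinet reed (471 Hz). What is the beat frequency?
6 Hz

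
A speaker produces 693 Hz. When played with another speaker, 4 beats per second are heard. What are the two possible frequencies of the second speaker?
f₂ = 693 ± 4 Hz → 697 Hz or 689 Hz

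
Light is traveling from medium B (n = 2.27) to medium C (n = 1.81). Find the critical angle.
θc = arcsin(n₂/n₁) = 52.88°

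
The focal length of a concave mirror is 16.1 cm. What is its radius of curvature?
R = 2|f| = 32.2 cm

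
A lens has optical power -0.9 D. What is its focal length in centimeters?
f = 1/P = -111.1 cm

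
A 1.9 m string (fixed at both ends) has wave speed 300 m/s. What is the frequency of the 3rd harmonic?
fₙ = nv/(2L) = 236.8 Hz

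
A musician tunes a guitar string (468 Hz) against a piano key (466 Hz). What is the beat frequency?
2 Hz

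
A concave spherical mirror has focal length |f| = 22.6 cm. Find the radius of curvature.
R = 2|f| = 45.2 cm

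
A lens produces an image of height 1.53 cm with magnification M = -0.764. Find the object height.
ho = |hi|/|M| = 2.003 cm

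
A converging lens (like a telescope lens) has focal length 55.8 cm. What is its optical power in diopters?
P = 1/f = 1.792 D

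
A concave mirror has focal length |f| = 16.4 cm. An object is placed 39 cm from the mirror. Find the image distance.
f = +16.4 cm (concave); 1/di = 1/f − 1/do → di = 28.3 cm (real image, in front of mirror)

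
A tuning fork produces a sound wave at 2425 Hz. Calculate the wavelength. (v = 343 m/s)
λ = v/f = 0.1414 m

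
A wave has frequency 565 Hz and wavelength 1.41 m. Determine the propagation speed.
v = fλ = 796.6 m/s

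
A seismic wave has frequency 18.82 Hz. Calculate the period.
T = 1/f = 0.05313 s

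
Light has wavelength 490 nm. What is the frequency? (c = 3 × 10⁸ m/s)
f = c/λ = 6.122 × 10¹⁴ Hz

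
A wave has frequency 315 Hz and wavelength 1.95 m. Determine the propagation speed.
v = fλ = 614.2 m/s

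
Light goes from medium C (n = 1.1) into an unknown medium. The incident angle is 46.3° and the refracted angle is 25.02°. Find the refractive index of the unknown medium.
n₂ = n₁·sin θ₁ / sin θ₂ = 1.88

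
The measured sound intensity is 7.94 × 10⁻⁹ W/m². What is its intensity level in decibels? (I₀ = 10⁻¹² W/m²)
β = 10·log₁₀(I/I₀) = 39 dB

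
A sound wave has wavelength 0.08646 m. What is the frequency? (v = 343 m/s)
f = v/λ = 3967 Hz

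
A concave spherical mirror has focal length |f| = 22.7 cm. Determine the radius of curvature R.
R = 2|f| = 45.4 cm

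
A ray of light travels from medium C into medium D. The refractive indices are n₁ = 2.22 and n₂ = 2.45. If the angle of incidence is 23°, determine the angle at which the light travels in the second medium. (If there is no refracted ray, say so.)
sin θ₂ = (n₁/n₂)·sin θ₁ = 0.3541 → θ₂ = 20.74°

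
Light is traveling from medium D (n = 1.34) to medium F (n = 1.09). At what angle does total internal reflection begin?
θc = arcsin(n₂/n₁) = 54.43°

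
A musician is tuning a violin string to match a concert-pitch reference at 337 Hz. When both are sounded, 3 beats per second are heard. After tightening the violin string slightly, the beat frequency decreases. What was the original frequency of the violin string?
334 Hz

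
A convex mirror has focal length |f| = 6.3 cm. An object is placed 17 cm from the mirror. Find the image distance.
f = −6.3 cm (convex); 1/di = 1/f − 1/do → di = -4.597 cm (virtual image, behind mirror)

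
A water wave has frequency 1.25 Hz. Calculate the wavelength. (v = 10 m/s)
λ = v/f = 8 m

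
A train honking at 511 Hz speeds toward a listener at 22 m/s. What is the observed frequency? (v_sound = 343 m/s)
f_obs = f·v/(v − v_s) = 546 Hz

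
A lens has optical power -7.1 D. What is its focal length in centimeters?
f = 1/P = -14.08 cm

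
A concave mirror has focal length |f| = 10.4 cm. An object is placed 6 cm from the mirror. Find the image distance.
f = +10.4 cm (concave); 1/di = 1/f − 1/do → di = -14.18 cm (virtual image, behind mirror)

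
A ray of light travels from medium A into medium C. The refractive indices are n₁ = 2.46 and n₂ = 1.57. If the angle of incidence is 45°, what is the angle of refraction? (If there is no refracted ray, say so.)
sin θ₂ = (n₁/n₂)·sin θ₁ = 1.108 > 1, so there is no refracted ray — the light undergoes total internal reflection.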